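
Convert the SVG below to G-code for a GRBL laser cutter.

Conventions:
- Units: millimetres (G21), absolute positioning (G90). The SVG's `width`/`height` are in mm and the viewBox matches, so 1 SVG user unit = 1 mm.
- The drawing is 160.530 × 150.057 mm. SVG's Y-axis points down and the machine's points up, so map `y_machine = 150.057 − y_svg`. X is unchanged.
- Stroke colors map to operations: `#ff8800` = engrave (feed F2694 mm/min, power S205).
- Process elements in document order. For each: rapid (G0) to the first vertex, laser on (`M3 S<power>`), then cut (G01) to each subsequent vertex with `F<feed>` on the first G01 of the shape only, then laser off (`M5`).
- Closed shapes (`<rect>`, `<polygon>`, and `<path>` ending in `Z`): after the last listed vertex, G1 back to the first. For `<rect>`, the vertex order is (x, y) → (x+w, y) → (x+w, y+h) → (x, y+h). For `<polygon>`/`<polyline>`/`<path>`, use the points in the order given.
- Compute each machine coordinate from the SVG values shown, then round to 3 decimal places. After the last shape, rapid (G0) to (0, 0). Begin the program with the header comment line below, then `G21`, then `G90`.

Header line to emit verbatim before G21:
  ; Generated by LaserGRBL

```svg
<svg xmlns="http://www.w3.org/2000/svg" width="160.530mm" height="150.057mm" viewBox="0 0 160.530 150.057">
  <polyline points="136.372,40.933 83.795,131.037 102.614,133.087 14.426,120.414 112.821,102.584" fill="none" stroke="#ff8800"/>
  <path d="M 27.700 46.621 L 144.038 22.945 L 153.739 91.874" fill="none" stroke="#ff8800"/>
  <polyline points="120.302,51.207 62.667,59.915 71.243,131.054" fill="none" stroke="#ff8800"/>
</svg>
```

Since the viewBox matches the mm dimensions, user units are millimetres directly. The only transform is the Y-flip y_m = 150.057 − y_svg.

Shape 1 is a open polyline drawn with `<polyline>`. Its stroke #ff8800 means engrave at S205, F2694. After flipping Y the toolpath is (136.372,109.124) → (83.795,19.020) → (102.614,16.970) → (14.426,29.643) → (112.821,47.473).

Shape 2 is a open polyline drawn with `<path>`. Its stroke #ff8800 means engrave at S205, F2694. After flipping Y the toolpath is (27.700,103.436) → (144.038,127.112) → (153.739,58.183).

Shape 3 is a open polyline drawn with `<polyline>`. Its stroke #ff8800 means engrave at S205, F2694. After flipping Y the toolpath is (120.302,98.850) → (62.667,90.142) → (71.243,19.003).

; Generated by LaserGRBL
G21
G90
G0 X136.372 Y109.124
M3 S205
G01 X83.795 Y19.020 F2694
G01 X102.614 Y16.970
G01 X14.426 Y29.643
G01 X112.821 Y47.473
M5
G0 X27.700 Y103.436
M3 S205
G01 X144.038 Y127.112 F2694
G01 X153.739 Y58.183
M5
G0 X120.302 Y98.850
M3 S205
G01 X62.667 Y90.142 F2694
G01 X71.243 Y19.003
M5
G0 X0.000 Y0.000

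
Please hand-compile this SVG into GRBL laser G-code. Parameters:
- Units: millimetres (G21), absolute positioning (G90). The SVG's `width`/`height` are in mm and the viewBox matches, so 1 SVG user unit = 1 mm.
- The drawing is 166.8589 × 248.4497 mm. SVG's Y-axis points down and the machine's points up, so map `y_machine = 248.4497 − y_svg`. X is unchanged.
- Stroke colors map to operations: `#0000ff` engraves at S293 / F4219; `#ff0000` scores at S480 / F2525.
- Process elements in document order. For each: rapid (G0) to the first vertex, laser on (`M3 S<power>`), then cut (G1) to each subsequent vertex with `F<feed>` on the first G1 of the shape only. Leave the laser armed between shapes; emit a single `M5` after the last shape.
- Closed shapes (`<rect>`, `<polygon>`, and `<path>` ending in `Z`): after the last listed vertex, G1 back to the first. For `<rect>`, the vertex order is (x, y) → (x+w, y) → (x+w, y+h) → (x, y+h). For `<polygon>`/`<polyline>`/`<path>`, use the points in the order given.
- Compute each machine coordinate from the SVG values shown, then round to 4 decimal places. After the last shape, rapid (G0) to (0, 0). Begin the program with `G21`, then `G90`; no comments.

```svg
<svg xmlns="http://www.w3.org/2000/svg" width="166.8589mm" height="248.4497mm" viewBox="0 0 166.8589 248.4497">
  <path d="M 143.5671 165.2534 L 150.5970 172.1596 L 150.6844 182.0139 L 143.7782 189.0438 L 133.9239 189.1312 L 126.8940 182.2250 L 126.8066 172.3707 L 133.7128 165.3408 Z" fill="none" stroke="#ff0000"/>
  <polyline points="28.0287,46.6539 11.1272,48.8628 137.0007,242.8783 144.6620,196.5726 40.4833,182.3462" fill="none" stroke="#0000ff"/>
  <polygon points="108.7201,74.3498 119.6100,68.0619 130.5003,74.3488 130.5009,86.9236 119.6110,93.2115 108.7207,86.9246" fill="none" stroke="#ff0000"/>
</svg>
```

G21
G90
G0 X143.5671 Y83.1963
M3 S480
G1 X150.5970 Y76.2901 F2525
G1 X150.6844 Y66.4358
G1 X143.7782 Y59.4059
G1 X133.9239 Y59.3185
G1 X126.8940 Y66.2247
G1 X126.8066 Y76.0790
G1 X133.7128 Y83.1089
G1 X143.5671 Y83.1963
G0 X28.0287 Y201.7958
M3 S293
G1 X11.1272 Y199.5869 F4219
G1 X137.0007 Y5.5714
G1 X144.6620 Y51.8771
G1 X40.4833 Y66.1035
G0 X108.7201 Y174.0999
M3 S480
G1 X119.6100 Y180.3878 F2525
G1 X130.5003 Y174.1009
G1 X130.5009 Y161.5261
G1 X119.6110 Y155.2382
G1 X108.7207 Y161.5251
G1 X108.7201 Y174.0999
M5
G0 X0.0000 Y0.0000

Since the viewBox matches the mm dimensions, user units are millimetres directly. The only transform is the Y-flip y_m = 248.4497 − y_svg.

Shape 1 is a regular polygon drawn with `<path>`. Its stroke #ff0000 means score at S480, F2525. After flipping Y the toolpath is (143.5671,83.1963) → (150.5970,76.2901) → (150.6844,66.4358) → (143.7782,59.4059) → (133.9239,59.3185) → (126.8940,66.2247) → (126.8066,76.0790) → (133.7128,83.1089) → (143.5671,83.1963), returning to the start.

Shape 2 is a open polyline drawn with `<polyline>`. Its stroke #0000ff means engrave at S293, F4219. After flipping Y the toolpath is (28.0287,201.7958) → (11.1272,199.5869) → (137.0007,5.5714) → (144.6620,51.8771) → (40.4833,66.1035).

Shape 3 is a regular polygon drawn with `<polygon>`. Its stroke #ff0000 means score at S480, F2525. After flipping Y the toolpath is (108.7201,174.0999) → (119.6100,180.3878) → (130.5003,174.1009) → (130.5009,161.5261) → (119.6110,155.2382) → (108.7207,161.5251) → (108.7201,174.0999), returning to the start.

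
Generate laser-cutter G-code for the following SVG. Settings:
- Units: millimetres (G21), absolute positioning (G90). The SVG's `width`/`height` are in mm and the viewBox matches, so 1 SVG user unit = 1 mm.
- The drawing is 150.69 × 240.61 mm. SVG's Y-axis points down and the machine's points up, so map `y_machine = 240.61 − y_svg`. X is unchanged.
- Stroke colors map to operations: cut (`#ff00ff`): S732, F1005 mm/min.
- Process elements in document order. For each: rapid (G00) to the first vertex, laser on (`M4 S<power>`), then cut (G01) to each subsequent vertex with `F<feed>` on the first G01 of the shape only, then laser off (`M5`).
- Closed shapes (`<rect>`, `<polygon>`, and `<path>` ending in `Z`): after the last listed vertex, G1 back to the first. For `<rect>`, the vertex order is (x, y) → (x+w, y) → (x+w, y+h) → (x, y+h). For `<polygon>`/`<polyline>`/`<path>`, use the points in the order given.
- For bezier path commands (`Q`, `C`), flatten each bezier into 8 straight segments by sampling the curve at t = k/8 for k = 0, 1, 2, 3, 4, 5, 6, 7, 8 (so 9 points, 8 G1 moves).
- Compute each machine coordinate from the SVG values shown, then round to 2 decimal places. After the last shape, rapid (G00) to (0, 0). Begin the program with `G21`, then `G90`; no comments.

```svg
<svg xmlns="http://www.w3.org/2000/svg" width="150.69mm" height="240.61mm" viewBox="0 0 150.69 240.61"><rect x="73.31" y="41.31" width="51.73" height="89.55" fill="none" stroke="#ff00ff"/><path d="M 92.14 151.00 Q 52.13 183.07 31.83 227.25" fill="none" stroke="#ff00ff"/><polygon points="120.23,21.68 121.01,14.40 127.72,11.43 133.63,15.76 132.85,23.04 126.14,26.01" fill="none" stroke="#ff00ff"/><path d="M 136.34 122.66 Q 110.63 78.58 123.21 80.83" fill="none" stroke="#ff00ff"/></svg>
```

viewBox `0 0 150.69 240.61` with mm width/height → 1 unit = 1 mm. Flip: y_m = 240.61 − y_svg.

**Shape 1** — `<rect>` rectangle, stroke `#ff00ff` → cut (S732, F1005). Machine vertices: (73.31,199.30) → (125.04,199.30) → (125.04,109.75) → (73.31,109.75) → (73.31,199.30). Closed: final G1 returns to the first vertex.

**Shape 2** — `<path>` quadratic bezier, stroke `#ff00ff` → cut (S732, F1005). Control points (SVG): P0=(92.14,151.00), P1=(52.13,183.07), P2=(31.83,227.25); sampled at t=k/8. Machine vertices: (92.14,89.61) → (82.45,81.40) → (73.37,72.82) → (64.90,63.85) → (57.06,54.51) → (49.83,44.79) → (43.21,34.69) → (37.21,24.22) → (31.83,13.36). Open path.

**Shape 3** — `<polygon>` regular polygon, stroke `#ff00ff` → cut (S732, F1005). Machine vertices: (120.23,218.93) → (121.01,226.21) → (127.72,229.18) → (133.63,224.85) → (132.85,217.57) → (126.14,214.60) → (120.23,218.93). Closed: final G1 returns to the first vertex.

**Shape 4** — `<path>` quadratic bezier, stroke `#ff00ff` → cut (S732, F1005). Control points (SVG): P0=(136.34,122.66), P1=(110.63,78.58), P2=(123.21,80.83); sampled at t=k/8. Machine vertices: (136.34,117.95) → (130.51,128.25) → (125.88,137.09) → (122.44,144.49) → (120.20,150.45) → (119.16,154.95) → (119.31,158.01) → (120.66,159.62) → (123.21,159.78). Open path.

G21
G90
G00 X73.31 Y199.30
M4 S732
G01 X125.04 Y199.30 F1005
G01 X125.04 Y109.75
G01 X73.31 Y109.75
G01 X73.31 Y199.30
M5
G00 X92.14 Y89.61
M4 S732
G01 X82.45 Y81.40 F1005
G01 X73.37 Y72.82
G01 X64.90 Y63.85
G01 X57.06 Y54.51
G01 X49.83 Y44.79
G01 X43.21 Y34.69
G01 X37.21 Y24.22
G01 X31.83 Y13.36
M5
G00 X120.23 Y218.93
M4 S732
G01 X121.01 Y226.21 F1005
G01 X127.72 Y229.18
G01 X133.63 Y224.85
G01 X132.85 Y217.57
G01 X126.14 Y214.60
G01 X120.23 Y218.93
M5
G00 X136.34 Y117.95
M4 S732
G01 X130.51 Y128.25 F1005
G01 X125.88 Y137.09
G01 X122.44 Y144.49
G01 X120.20 Y150.45
G01 X119.16 Y154.95
G01 X119.31 Y158.01
G01 X120.66 Y159.62
G01 X123.21 Y159.78
M5
G00 X0.00 Y0.00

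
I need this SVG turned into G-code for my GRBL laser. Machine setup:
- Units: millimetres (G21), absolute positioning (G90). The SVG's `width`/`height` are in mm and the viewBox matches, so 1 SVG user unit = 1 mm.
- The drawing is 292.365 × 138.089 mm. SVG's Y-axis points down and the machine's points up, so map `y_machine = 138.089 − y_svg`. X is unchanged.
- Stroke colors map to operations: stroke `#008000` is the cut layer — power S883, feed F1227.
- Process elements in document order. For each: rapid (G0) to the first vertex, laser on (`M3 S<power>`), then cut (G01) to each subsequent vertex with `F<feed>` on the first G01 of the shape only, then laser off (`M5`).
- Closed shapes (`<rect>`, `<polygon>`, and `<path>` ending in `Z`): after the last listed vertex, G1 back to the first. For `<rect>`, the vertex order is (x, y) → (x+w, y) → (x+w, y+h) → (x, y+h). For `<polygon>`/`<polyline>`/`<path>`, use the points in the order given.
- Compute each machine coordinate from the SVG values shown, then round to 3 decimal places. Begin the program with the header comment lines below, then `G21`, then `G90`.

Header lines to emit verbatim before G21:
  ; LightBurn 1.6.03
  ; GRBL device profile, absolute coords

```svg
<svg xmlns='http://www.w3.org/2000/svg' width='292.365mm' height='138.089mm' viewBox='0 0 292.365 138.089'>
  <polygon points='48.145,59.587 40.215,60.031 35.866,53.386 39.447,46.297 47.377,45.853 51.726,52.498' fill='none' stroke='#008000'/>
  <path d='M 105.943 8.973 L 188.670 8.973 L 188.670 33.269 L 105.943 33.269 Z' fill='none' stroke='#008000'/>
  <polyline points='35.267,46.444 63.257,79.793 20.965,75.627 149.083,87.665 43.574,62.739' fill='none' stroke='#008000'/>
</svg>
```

1 u = 1 mm; y_m = 138.089 − y.

[1] `<polygon>` regular polygon, #008000→cut S883 F1227: (48.145,78.502) → (40.215,78.058) → (35.866,84.703) → (39.447,91.792) → (47.377,92.236) → (51.726,85.591) → (48.145,78.502) (closed)

[2] `<path>` rectangle, #008000→cut S883 F1227: (105.943,129.116) → (188.670,129.116) → (188.670,104.820) → (105.943,104.820) → (105.943,129.116) (closed)

[3] `<polyline>` open polyline, #008000→cut S883 F1227: (35.267,91.645) → (63.257,58.296) → (20.965,62.462) → (149.083,50.424) → (43.574,75.350)

; LightBurn 1.6.03
; GRBL device profile, absolute coords
G21
G90
G0 X48.145 Y78.502
M3 S883
G01 X40.215 Y78.058 F1227
G01 X35.866 Y84.703
G01 X39.447 Y91.792
G01 X47.377 Y92.236
G01 X51.726 Y85.591
G01 X48.145 Y78.502
M5
G0 X105.943 Y129.116
M3 S883
G01 X188.670 Y129.116 F1227
G01 X188.670 Y104.820
G01 X105.943 Y104.820
G01 X105.943 Y129.116
M5
G0 X35.267 Y91.645
M3 S883
G01 X63.257 Y58.296 F1227
G01 X20.965 Y62.462
G01 X149.083 Y50.424
G01 X43.574 Y75.350
M5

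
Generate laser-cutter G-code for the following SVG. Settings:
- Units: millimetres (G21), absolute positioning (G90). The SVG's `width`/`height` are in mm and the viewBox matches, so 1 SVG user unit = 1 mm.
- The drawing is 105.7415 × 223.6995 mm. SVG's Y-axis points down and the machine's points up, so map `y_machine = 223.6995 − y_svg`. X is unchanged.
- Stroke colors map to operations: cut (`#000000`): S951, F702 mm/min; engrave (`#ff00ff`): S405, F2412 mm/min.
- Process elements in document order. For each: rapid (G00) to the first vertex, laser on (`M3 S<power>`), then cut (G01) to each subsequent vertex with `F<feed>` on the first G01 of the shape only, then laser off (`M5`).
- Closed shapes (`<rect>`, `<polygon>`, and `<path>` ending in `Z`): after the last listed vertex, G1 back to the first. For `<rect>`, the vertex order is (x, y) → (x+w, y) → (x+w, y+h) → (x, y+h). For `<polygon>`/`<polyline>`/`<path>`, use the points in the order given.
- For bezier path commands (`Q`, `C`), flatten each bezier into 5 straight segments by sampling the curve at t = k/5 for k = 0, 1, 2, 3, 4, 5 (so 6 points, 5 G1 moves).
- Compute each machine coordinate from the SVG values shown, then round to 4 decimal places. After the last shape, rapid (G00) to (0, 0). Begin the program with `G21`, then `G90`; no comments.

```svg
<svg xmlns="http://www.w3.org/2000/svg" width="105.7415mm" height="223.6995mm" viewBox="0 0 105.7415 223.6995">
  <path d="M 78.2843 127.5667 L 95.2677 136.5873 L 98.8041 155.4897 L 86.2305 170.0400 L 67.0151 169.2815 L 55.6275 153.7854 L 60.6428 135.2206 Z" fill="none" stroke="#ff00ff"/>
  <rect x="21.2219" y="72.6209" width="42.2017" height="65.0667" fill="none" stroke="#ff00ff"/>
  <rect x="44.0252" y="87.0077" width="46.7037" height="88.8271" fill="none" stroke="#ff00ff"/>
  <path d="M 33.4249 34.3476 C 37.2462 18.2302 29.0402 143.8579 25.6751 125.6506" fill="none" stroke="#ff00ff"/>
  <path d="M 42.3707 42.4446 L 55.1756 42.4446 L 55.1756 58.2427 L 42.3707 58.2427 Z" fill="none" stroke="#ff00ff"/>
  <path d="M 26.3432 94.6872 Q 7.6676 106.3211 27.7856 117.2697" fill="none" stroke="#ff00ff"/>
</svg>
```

Since the viewBox matches the mm dimensions, user units are millimetres directly. The only transform is the Y-flip y_m = 223.6995 − y_svg.

Shape 1 is a regular polygon drawn with `<path>`. Its stroke #ff00ff means engrave at S405, F2412. After flipping Y the toolpath is (78.2843,96.1328) → (95.2677,87.1122) → (98.8041,68.2098) → (86.2305,53.6595) → (67.0151,54.4180) → (55.6275,69.9141) → (60.6428,88.4789) → (78.2843,96.1328), returning to the start.

Shape 2 is a rectangle drawn with `<rect>`. Its stroke #ff00ff means engrave at S405, F2412. After flipping Y the toolpath is (21.2219,151.0786) → (63.4236,151.0786) → (63.4236,86.0119) → (21.2219,86.0119) → (21.2219,151.0786), returning to the start.

Shape 3 is a rectangle drawn with `<rect>`. Its stroke #ff00ff means engrave at S405, F2412. After flipping Y the toolpath is (44.0252,136.6918) → (90.7289,136.6918) → (90.7289,47.8647) → (44.0252,47.8647) → (44.0252,136.6918), returning to the start.

Shape 4 is a cubic bezier drawn with `<path>`. Its stroke #ff00ff means engrave at S405, F2412. After flipping Y the toolpath is (33.4249,189.3519) → (34.4093,184.2976) → (33.3169,158.9323) → (30.9573,126.9638) → (28.1401,102.1001) → (25.6751,98.0489).

Shape 5 is a rectangle drawn with `<path>`. Its stroke #ff00ff means engrave at S405, F2412. After flipping Y the toolpath is (42.3707,181.2549) → (55.1756,181.2549) → (55.1756,165.4568) → (42.3707,165.4568) → (42.3707,181.2549), returning to the start.

Shape 6 is a quadratic bezier drawn with `<path>`. Its stroke #ff00ff means engrave at S405, F2412. After flipping Y the toolpath is (26.3432,129.0123) → (20.4247,124.3862) → (17.6097,119.8148) → (17.8982,115.2983) → (21.2901,110.8367) → (27.7856,106.4298).

G21
G90
G00 X78.2843 Y96.1328
M3 S405
G01 X95.2677 Y87.1122 F2412
G01 X98.8041 Y68.2098
G01 X86.2305 Y53.6595
G01 X67.0151 Y54.4180
G01 X55.6275 Y69.9141
G01 X60.6428 Y88.4789
G01 X78.2843 Y96.1328
M5
G00 X21.2219 Y151.0786
M3 S405
G01 X63.4236 Y151.0786 F2412
G01 X63.4236 Y86.0119
G01 X21.2219 Y86.0119
G01 X21.2219 Y151.0786
M5
G00 X44.0252 Y136.6918
M3 S405
G01 X90.7289 Y136.6918 F2412
G01 X90.7289 Y47.8647
G01 X44.0252 Y47.8647
G01 X44.0252 Y136.6918
M5
G00 X33.4249 Y189.3519
M3 S405
G01 X34.4093 Y184.2976 F2412
G01 X33.3169 Y158.9323
G01 X30.9573 Y126.9638
G01 X28.1401 Y102.1001
G01 X25.6751 Y98.0489
M5
G00 X42.3707 Y181.2549
M3 S405
G01 X55.1756 Y181.2549 F2412
G01 X55.1756 Y165.4568
G01 X42.3707 Y165.4568
G01 X42.3707 Y181.2549
M5
G00 X26.3432 Y129.0123
M3 S405
G01 X20.4247 Y124.3862 F2412
G01 X17.6097 Y119.8148
G01 X17.8982 Y115.2983
G01 X21.2901 Y110.8367
G01 X27.7856 Y106.4298
M5
G00 X0.0000 Y0.0000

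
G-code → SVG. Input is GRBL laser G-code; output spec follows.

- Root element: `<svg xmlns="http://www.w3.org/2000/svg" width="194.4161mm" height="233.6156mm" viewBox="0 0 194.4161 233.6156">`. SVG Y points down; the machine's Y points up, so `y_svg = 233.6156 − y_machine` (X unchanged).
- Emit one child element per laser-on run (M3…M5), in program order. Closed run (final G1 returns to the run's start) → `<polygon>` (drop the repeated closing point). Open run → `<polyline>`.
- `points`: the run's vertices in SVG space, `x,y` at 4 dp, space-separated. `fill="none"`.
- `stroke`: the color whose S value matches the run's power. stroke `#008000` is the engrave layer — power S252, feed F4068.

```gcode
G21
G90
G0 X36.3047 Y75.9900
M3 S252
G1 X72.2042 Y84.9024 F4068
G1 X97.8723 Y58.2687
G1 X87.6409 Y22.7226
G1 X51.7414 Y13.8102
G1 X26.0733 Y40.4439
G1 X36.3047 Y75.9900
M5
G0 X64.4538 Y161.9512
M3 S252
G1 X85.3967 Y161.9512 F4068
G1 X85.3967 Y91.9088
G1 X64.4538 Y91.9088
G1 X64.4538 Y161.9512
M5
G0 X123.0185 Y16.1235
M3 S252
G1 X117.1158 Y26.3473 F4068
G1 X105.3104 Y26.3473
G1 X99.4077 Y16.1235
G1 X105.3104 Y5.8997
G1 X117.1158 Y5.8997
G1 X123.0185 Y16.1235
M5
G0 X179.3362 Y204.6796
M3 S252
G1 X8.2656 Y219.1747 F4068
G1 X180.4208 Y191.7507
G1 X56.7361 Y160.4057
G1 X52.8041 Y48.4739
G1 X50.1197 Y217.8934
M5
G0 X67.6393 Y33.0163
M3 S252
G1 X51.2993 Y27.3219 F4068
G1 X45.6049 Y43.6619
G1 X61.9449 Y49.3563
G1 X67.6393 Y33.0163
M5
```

y_svg = 233.6156 − y_m. Every run uses S252, so all elements get stroke `#008000` (engrave).

[1] closed run; points: 36.3047,157.6256 72.2042,148.7132 97.8723,175.3469 87.6409,210.8930 51.7414,219.8054 26.0733,193.1717

[2] closed run; points: 64.4538,71.6644 85.3967,71.6644 85.3967,141.7068 64.4538,141.7068

[3] closed run; points: 123.0185,217.4921 117.1158,207.2683 105.3104,207.2683 99.4077,217.4921 105.3104,227.7159 117.1158,227.7159

[4] open run; points: 179.3362,28.9360 8.2656,14.4409 180.4208,41.8649 56.7361,73.2099 52.8041,185.1417 50.1197,15.7222

[5] closed run; points: 67.6393,200.5993 51.2993,206.2937 45.6049,189.9537 61.9449,184.2593

<svg xmlns="http://www.w3.org/2000/svg" width="194.4161mm" height="233.6156mm" viewBox="0 0 194.4161 233.6156">
  <polygon points="36.3047,157.6256 72.2042,148.7132 97.8723,175.3469 87.6409,210.8930 51.7414,219.8054 26.0733,193.1717" fill="none" stroke="#008000"/>
  <polygon points="64.4538,71.6644 85.3967,71.6644 85.3967,141.7068 64.4538,141.7068" fill="none" stroke="#008000"/>
  <polygon points="123.0185,217.4921 117.1158,207.2683 105.3104,207.2683 99.4077,217.4921 105.3104,227.7159 117.1158,227.7159" fill="none" stroke="#008000"/>
  <polyline points="179.3362,28.9360 8.2656,14.4409 180.4208,41.8649 56.7361,73.2099 52.8041,185.1417 50.1197,15.7222" fill="none" stroke="#008000"/>
  <polygon points="67.6393,200.5993 51.2993,206.2937 45.6049,189.9537 61.9449,184.2593" fill="none" stroke="#008000"/>
</svg>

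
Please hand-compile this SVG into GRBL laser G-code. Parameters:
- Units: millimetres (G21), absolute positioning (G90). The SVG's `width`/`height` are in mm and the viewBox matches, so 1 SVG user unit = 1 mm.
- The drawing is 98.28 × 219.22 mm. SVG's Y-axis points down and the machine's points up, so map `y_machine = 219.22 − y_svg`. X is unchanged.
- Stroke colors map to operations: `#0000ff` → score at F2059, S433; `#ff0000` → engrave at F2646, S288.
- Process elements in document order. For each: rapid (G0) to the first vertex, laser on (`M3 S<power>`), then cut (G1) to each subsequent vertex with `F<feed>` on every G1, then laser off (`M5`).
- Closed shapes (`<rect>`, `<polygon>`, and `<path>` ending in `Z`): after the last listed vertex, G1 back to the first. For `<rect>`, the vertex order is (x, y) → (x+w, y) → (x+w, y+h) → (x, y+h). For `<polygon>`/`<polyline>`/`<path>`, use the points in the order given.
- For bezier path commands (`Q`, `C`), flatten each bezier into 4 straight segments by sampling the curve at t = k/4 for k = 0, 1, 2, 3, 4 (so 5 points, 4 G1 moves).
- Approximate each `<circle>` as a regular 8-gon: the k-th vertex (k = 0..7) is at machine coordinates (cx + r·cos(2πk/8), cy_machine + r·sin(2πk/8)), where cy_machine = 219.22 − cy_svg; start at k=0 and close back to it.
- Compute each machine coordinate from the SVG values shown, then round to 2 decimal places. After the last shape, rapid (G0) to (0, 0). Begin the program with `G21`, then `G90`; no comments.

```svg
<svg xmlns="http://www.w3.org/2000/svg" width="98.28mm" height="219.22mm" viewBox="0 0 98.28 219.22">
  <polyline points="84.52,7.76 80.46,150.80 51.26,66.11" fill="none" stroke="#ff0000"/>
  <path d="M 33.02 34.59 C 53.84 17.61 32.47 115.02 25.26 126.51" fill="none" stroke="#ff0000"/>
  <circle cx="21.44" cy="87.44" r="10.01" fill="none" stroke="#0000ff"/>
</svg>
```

G21
G90
G0 X84.52 Y211.46
M3 S288
G1 X80.46 Y68.42 F2646
G1 X51.26 Y153.11 F2646
M5
G0 X33.02 Y184.63
M3 S288
G1 X41.60 Y179.05 F2646
G1 X39.65 Y149.35 F2646
G1 X32.44 Y114.31 F2646
G1 X25.26 Y92.71 F2646
M5
G0 X31.45 Y131.78
M3 S433
G1 X28.52 Y138.86 F2059
G1 X21.44 Y141.79 F2059
G1 X14.36 Y138.86 F2059
G1 X11.43 Y131.78 F2059
G1 X14.36 Y124.70 F2059
G1 X21.44 Y121.77 F2059
G1 X28.52 Y124.70 F2059
G1 X31.45 Y131.78 F2059
M5
G0 X0.00 Y0.00

viewBox `0 0 98.28 219.22` with mm width/height → 1 unit = 1 mm. Flip: y_m = 219.22 − y_svg.

**Shape 1** — `<polyline>` open polyline, stroke `#ff0000` → engrave (S288, F2646). Machine vertices: (84.52,211.46) → (80.46,68.42) → (51.26,153.11). Open path.

**Shape 2** — `<path>` cubic bezier, stroke `#ff0000` → engrave (S288, F2646). Control points (SVG): P0=(33.02,34.59), P1=(53.84,17.61), P2=(32.47,115.02), P3=(25.26,126.51); sampled at t=k/4. Machine vertices: (33.02,184.63) → (41.60,179.05) → (39.65,149.35) → (32.44,114.31) → (25.26,92.71). Open path.

**Shape 3** — `<circle>` circle, stroke `#0000ff` → score (S433, F2059). Machine vertices: (31.45,131.78) → (28.52,138.86) → (21.44,141.79) → (14.36,138.86) → (11.43,131.78) → (14.36,124.70) → (21.44,121.77) → (28.52,124.70) → (31.45,131.78). Closed: final G1 returns to the first vertex.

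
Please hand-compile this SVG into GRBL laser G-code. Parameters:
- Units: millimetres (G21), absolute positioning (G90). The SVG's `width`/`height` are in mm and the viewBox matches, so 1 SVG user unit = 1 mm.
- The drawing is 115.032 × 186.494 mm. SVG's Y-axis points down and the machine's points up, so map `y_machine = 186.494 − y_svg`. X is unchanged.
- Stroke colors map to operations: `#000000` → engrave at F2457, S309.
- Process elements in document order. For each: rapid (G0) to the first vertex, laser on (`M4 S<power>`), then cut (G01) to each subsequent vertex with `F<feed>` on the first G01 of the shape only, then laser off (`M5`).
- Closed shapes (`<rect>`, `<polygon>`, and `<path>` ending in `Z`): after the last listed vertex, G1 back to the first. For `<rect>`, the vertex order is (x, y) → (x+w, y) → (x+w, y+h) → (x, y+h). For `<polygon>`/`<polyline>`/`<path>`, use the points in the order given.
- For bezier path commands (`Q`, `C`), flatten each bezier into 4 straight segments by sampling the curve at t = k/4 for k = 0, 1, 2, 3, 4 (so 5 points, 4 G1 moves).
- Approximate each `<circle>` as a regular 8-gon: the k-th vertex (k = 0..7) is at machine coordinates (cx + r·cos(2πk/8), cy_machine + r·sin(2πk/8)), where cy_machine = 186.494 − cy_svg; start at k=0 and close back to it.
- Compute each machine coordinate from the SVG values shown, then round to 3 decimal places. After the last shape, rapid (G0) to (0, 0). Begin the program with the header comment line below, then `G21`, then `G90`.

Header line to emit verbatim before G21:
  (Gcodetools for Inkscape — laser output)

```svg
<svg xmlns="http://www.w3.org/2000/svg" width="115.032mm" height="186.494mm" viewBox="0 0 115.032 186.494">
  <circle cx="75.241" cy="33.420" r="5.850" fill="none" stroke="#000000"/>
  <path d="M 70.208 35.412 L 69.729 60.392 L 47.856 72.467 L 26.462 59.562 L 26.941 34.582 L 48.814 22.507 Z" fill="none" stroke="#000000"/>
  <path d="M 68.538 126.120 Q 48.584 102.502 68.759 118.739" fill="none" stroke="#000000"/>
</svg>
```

(Gcodetools for Inkscape — laser output)
G21
G90
G0 X81.091 Y153.074
M4 S309
G01 X79.378 Y157.211 F2457
G01 X75.241 Y158.924
G01 X71.104 Y157.211
G01 X69.391 Y153.074
G01 X71.104 Y148.937
G01 X75.241 Y147.224
G01 X79.378 Y148.937
G01 X81.091 Y153.074
M5
G0 X70.208 Y151.082
M4 S309
G01 X69.729 Y126.102 F2457
G01 X47.856 Y114.027
G01 X26.462 Y126.932
G01 X26.941 Y151.912
G01 X48.814 Y163.987
G01 X70.208 Y151.082
M5
G0 X68.538 Y60.374
M4 S309
G01 X61.069 Y69.692 F2457
G01 X58.616 Y74.028
G01 X61.180 Y73.383
G01 X68.759 Y67.755
M5
G0 X0.000 Y0.000

Since the viewBox matches the mm dimensions, user units are millimetres directly. The only transform is the Y-flip y_m = 186.494 − y_svg.

Shape 1 is a circle drawn with `<circle>`. Its stroke #000000 means engrave at S309, F2457. After flipping Y the toolpath is (81.091,153.074) → (79.378,157.211) → (75.241,158.924) → (71.104,157.211) → (69.391,153.074) → (71.104,148.937) → (75.241,147.224) → (79.378,148.937) → (81.091,153.074), returning to the start.

Shape 2 is a regular polygon drawn with `<path>`. Its stroke #000000 means engrave at S309, F2457. After flipping Y the toolpath is (70.208,151.082) → (69.729,126.102) → (47.856,114.027) → (26.462,126.932) → (26.941,151.912) → (48.814,163.987) → (70.208,151.082), returning to the start.

Shape 3 is a quadratic bezier drawn with `<path>`. Its stroke #000000 means engrave at S309, F2457. After flipping Y the toolpath is (68.538,60.374) → (61.069,69.692) → (58.616,74.028) → (61.180,73.383) → (68.759,67.755).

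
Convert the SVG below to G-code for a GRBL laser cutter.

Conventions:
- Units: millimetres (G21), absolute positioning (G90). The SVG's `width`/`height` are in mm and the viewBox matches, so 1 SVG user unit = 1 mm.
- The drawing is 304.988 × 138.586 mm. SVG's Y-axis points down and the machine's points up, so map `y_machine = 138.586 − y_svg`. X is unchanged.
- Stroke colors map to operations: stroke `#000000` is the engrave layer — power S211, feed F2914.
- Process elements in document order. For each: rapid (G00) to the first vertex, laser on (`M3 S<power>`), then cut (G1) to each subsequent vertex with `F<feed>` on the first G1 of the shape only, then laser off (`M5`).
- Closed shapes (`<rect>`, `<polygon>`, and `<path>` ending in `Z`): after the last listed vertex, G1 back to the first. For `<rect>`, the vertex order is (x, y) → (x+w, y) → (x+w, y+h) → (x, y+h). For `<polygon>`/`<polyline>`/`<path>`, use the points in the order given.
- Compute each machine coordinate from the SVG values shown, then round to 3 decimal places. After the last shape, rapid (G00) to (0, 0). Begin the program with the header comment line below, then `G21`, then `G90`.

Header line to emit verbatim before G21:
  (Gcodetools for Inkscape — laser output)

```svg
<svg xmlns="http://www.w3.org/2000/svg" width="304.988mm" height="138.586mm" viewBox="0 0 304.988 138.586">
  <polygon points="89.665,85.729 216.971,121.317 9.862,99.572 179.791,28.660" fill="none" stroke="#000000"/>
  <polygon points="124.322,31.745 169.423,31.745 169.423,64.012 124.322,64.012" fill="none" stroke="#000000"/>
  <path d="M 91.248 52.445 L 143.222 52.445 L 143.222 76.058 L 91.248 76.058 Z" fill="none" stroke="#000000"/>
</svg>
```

viewBox `0 0 304.988 138.586` with mm width/height → 1 unit = 1 mm. Flip: y_m = 138.586 − y_svg.

**Shape 1** — `<polygon>` closed polygon, stroke `#000000` → engrave (S211, F2914). Machine vertices: (89.665,52.857) → (216.971,17.269) → (9.862,39.014) → (179.791,109.926) → (89.665,52.857). Closed: final G1 returns to the first vertex.

**Shape 2** — `<polygon>` rectangle, stroke `#000000` → engrave (S211, F2914). Machine vertices: (124.322,106.841) → (169.423,106.841) → (169.423,74.574) → (124.322,74.574) → (124.322,106.841). Closed: final G1 returns to the first vertex.

**Shape 3** — `<path>` rectangle, stroke `#000000` → engrave (S211, F2914). Machine vertices: (91.248,86.141) → (143.222,86.141) → (143.222,62.528) → (91.248,62.528) → (91.248,86.141). Closed: final G1 returns to the first vertex.

(Gcodetools for Inkscape — laser output)
G21
G90
G00 X89.665 Y52.857
M3 S211
G1 X216.971 Y17.269 F2914
G1 X9.862 Y39.014
G1 X179.791 Y109.926
G1 X89.665 Y52.857
M5
G00 X124.322 Y106.841
M3 S211
G1 X169.423 Y106.841 F2914
G1 X169.423 Y74.574
G1 X124.322 Y74.574
G1 X124.322 Y106.841
M5
G00 X91.248 Y86.141
M3 S211
G1 X143.222 Y86.141 F2914
G1 X143.222 Y62.528
G1 X91.248 Y62.528
G1 X91.248 Y86.141
M5
G00 X0.000 Y0.000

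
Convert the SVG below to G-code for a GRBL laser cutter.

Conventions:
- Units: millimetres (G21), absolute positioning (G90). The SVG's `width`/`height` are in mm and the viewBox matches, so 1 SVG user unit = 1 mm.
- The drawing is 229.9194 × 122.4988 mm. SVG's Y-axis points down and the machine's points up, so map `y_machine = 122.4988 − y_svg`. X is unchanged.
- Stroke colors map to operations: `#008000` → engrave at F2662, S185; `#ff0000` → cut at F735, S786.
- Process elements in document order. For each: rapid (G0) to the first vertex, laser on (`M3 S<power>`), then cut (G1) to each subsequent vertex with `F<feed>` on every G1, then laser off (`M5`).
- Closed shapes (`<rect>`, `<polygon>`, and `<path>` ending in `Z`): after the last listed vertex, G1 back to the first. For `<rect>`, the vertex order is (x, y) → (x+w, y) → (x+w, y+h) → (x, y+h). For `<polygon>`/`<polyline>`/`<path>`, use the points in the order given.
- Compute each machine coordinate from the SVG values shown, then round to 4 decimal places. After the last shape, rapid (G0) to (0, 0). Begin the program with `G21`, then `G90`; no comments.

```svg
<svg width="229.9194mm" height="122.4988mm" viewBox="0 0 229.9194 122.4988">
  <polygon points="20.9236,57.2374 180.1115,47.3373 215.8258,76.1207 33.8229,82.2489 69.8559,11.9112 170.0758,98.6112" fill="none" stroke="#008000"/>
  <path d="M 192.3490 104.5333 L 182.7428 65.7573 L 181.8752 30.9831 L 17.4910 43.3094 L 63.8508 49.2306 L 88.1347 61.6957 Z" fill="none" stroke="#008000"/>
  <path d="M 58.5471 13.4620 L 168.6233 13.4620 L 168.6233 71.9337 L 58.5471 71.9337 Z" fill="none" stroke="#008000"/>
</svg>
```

1 u = 1 mm; y_m = 122.4988 − y.

[1] `<polygon>` closed polygon, #008000→engrave S185 F2662: (20.9236,65.2614) → (180.1115,75.1615) → (215.8258,46.3781) → (33.8229,40.2499) → (69.8559,110.5876) → (170.0758,23.8876) → (20.9236,65.2614) (closed)

[2] `<path>` closed polygon, #008000→engrave S185 F2662: (192.3490,17.9655) → (182.7428,56.7415) → (181.8752,91.5157) → (17.4910,79.1894) → (63.8508,73.2682) → (88.1347,60.8031) → (192.3490,17.9655) (closed)

[3] `<path>` rectangle, #008000→engrave S185 F2662: (58.5471,109.0368) → (168.6233,109.0368) → (168.6233,50.5651) → (58.5471,50.5651) → (58.5471,109.0368) (closed)

G21
G90
G0 X20.9236 Y65.2614
M3 S185
G1 X180.1115 Y75.1615 F2662
G1 X215.8258 Y46.3781 F2662
G1 X33.8229 Y40.2499 F2662
G1 X69.8559 Y110.5876 F2662
G1 X170.0758 Y23.8876 F2662
G1 X20.9236 Y65.2614 F2662
M5
G0 X192.3490 Y17.9655
M3 S185
G1 X182.7428 Y56.7415 F2662
G1 X181.8752 Y91.5157 F2662
G1 X17.4910 Y79.1894 F2662
G1 X63.8508 Y73.2682 F2662
G1 X88.1347 Y60.8031 F2662
G1 X192.3490 Y17.9655 F2662
M5
G0 X58.5471 Y109.0368
M3 S185
G1 X168.6233 Y109.0368 F2662
G1 X168.6233 Y50.5651 F2662
G1 X58.5471 Y50.5651 F2662
G1 X58.5471 Y109.0368 F2662
M5
G0 X0.0000 Y0.0000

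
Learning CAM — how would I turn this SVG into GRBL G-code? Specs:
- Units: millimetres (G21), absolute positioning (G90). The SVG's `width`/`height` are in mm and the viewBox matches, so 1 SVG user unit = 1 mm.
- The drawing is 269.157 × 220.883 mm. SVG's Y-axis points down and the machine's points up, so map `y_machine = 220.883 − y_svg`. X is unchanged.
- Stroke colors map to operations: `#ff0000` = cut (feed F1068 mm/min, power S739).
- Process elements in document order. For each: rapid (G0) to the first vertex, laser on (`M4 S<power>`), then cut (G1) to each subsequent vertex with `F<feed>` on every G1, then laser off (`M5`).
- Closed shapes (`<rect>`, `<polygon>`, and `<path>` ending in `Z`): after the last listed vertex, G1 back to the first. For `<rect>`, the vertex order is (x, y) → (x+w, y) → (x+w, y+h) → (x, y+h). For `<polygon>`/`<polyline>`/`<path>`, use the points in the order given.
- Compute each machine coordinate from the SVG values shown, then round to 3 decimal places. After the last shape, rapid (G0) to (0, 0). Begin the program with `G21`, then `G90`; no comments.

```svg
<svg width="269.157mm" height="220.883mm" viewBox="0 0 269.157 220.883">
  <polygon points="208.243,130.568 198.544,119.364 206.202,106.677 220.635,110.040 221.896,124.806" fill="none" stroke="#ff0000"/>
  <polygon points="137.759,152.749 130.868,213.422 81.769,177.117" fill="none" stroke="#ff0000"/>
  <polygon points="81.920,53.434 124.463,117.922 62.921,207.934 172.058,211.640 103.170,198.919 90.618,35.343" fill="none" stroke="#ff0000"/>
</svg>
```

1 u = 1 mm; y_m = 220.883 − y.

[1] `<polygon>` regular polygon, #ff0000→cut S739 F1068: (208.243,90.315) → (198.544,101.519) → (206.202,114.206) → (220.635,110.843) → (221.896,96.077) → (208.243,90.315) (closed)

[2] `<polygon>` regular polygon, #ff0000→cut S739 F1068: (137.759,68.134) → (130.868,7.461) → (81.769,43.766) → (137.759,68.134) (closed)

[3] `<polygon>` closed polygon, #ff0000→cut S739 F1068: (81.920,167.449) → (124.463,102.961) → (62.921,12.949) → (172.058,9.243) → (103.170,21.964) → (90.618,185.540) → (81.920,167.449) (closed)

G21
G90
G0 X208.243 Y90.315
M4 S739
G1 X198.544 Y101.519 F1068
G1 X206.202 Y114.206 F1068
G1 X220.635 Y110.843 F1068
G1 X221.896 Y96.077 F1068
G1 X208.243 Y90.315 F1068
M5
G0 X137.759 Y68.134
M4 S739
G1 X130.868 Y7.461 F1068
G1 X81.769 Y43.766 F1068
G1 X137.759 Y68.134 F1068
M5
G0 X81.920 Y167.449
M4 S739
G1 X124.463 Y102.961 F1068
G1 X62.921 Y12.949 F1068
G1 X172.058 Y9.243 F1068
G1 X103.170 Y21.964 F1068
G1 X90.618 Y185.540 F1068
G1 X81.920 Y167.449 F1068
M5
G0 X0.000 Y0.000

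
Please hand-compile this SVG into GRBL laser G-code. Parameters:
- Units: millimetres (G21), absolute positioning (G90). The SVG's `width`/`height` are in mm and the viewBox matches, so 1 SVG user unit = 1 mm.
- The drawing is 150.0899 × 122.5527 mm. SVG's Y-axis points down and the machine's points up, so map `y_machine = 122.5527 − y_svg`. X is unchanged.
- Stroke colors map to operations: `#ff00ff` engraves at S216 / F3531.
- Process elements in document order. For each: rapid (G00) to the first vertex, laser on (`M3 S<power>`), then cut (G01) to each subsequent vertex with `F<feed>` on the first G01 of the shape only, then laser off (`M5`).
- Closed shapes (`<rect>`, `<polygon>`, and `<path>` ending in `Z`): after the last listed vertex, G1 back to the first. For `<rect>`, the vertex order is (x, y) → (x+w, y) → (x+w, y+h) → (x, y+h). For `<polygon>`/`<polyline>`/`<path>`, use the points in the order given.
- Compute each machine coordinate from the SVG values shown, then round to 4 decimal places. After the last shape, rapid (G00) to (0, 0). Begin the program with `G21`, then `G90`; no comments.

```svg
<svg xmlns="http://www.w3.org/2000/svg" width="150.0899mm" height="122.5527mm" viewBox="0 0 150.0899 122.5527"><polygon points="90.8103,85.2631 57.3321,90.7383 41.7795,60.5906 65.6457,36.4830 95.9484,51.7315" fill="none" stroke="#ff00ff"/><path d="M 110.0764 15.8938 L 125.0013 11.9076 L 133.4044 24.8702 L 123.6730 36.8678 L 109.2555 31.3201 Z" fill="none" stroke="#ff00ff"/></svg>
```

G21
G90
G00 X90.8103 Y37.2896
M3 S216
G01 X57.3321 Y31.8144 F3531
G01 X41.7795 Y61.9621
G01 X65.6457 Y86.0697
G01 X95.9484 Y70.8212
G01 X90.8103 Y37.2896
M5
G00 X110.0764 Y106.6589
M3 S216
G01 X125.0013 Y110.6451 F3531
G01 X133.4044 Y97.6825
G01 X123.6730 Y85.6849
G01 X109.2555 Y91.2326
G01 X110.0764 Y106.6589
M5
G00 X0.0000 Y0.0000

viewBox `0 0 150.0899 122.5527` with mm width/height → 1 unit = 1 mm. Flip: y_m = 122.5527 − y_svg.

**Shape 1** — `<polygon>` regular polygon, stroke `#ff00ff` → engrave (S216, F3531). Machine vertices: (90.8103,37.2896) → (57.3321,31.8144) → (41.7795,61.9621) → (65.6457,86.0697) → (95.9484,70.8212) → (90.8103,37.2896). Closed: final G1 returns to the first vertex.

**Shape 2** — `<path>` regular polygon, stroke `#ff00ff` → engrave (S216, F3531). Machine vertices: (110.0764,106.6589) → (125.0013,110.6451) → (133.4044,97.6825) → (123.6730,85.6849) → (109.2555,91.2326) → (110.0764,106.6589). Closed: final G1 returns to the first vertex.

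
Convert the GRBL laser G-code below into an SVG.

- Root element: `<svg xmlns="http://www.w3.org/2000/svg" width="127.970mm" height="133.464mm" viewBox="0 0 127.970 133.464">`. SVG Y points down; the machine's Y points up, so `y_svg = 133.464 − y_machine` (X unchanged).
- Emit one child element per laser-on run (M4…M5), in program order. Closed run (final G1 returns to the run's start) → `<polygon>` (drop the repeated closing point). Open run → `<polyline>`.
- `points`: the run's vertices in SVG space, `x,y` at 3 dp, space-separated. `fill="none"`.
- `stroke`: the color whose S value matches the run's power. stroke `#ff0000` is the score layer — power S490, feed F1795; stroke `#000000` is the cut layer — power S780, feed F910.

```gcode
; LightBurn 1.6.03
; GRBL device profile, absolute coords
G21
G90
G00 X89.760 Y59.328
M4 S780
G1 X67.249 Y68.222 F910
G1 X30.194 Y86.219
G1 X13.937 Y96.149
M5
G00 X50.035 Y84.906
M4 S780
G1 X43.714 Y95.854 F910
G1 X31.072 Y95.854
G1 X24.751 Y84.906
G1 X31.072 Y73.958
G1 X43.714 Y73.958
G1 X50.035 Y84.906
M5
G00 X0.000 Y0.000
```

<svg xmlns="http://www.w3.org/2000/svg" width="127.970mm" height="133.464mm" viewBox="0 0 127.970 133.464">
  <polyline points="89.760,74.136 67.249,65.242 30.194,47.245 13.937,37.315" fill="none" stroke="#000000"/>
  <polygon points="50.035,48.558 43.714,37.610 31.072,37.610 24.751,48.558 31.072,59.506 43.714,59.506" fill="none" stroke="#000000"/>
</svg>

Machine Y-up, SVG Y-down with viewBox height 133.464, so y_svg = 133.464 − y_machine; X carries over. Every run uses S780, so all elements get stroke `#000000` (cut).

Run 1: The run is open, so emit a `<polyline>` with points (Y-flipped): 89.760,74.136 67.249,65.242 30.194,47.245 13.937,37.315.

Run 2: The run returns to its start, so emit a `<polygon>` with points (Y-flipped): 50.035,48.558 43.714,37.610 31.072,37.610 24.751,48.558 31.072,59.506 43.714,59.506.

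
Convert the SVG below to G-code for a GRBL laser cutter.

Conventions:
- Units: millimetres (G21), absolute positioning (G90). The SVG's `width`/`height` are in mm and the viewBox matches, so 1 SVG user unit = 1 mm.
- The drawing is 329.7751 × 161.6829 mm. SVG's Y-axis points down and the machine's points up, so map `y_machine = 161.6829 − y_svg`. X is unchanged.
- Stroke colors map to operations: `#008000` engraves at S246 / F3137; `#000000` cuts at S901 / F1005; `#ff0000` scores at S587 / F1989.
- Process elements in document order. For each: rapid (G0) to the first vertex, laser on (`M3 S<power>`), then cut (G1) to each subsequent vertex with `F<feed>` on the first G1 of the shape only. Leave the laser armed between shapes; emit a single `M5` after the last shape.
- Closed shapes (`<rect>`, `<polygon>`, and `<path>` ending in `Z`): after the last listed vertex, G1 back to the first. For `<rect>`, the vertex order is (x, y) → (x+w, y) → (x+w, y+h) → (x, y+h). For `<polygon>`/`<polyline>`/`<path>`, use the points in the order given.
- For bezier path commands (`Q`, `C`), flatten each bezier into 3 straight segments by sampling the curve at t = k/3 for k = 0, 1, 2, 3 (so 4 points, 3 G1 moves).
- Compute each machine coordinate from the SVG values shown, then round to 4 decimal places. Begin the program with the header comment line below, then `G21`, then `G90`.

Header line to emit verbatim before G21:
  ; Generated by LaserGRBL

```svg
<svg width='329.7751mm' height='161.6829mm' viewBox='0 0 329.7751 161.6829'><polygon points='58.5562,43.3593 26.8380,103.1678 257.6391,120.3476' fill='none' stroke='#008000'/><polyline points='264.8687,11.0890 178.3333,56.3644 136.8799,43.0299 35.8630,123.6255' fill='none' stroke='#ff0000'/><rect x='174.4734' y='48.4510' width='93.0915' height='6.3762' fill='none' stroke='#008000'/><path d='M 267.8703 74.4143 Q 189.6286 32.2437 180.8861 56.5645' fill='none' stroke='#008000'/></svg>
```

1 u = 1 mm; y_m = 161.6829 − y.

[1] `<polygon>` closed polygon, #008000→engrave S246 F3137: (58.5562,118.3236) → (26.8380,58.5151) → (257.6391,41.3353) → (58.5562,118.3236) (closed)

[2] `<polyline>` open polyline, #ff0000→score S587 F1989: (264.8687,150.5939) → (178.3333,105.3185) → (136.8799,118.6530) → (35.8630,38.0574)

[3] `<rect>` rectangle, #008000→engrave S246 F3137: (174.4734,113.2319) → (267.5649,113.2319) → (267.5649,106.8557) → (174.4734,106.8557) → (174.4734,113.2319) (closed)

[4] `<path>` quadratic bezier, #008000→engrave S246 F3137: (267.8703,87.2686) → (223.4313,107.9944) → (194.4366,113.9443) → (180.8861,105.1184)

; Generated by LaserGRBL
G21
G90
G0 X58.5562 Y118.3236
M3 S246
G1 X26.8380 Y58.5151 F3137
G1 X257.6391 Y41.3353
G1 X58.5562 Y118.3236
G0 X264.8687 Y150.5939
M3 S587
G1 X178.3333 Y105.3185 F1989
G1 X136.8799 Y118.6530
G1 X35.8630 Y38.0574
G0 X174.4734 Y113.2319
M3 S246
G1 X267.5649 Y113.2319 F3137
G1 X267.5649 Y106.8557
G1 X174.4734 Y106.8557
G1 X174.4734 Y113.2319
G0 X267.8703 Y87.2686
M3 S246
G1 X223.4313 Y107.9944 F3137
G1 X194.4366 Y113.9443
G1 X180.8861 Y105.1184
M5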